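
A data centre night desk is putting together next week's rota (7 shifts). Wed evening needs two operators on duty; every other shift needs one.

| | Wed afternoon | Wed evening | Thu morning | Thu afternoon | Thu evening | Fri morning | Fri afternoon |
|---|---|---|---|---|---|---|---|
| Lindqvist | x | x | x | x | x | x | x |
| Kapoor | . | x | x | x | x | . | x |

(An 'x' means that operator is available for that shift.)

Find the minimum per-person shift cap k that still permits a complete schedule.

With 2 operators and 8 worker-slots to fill, someone must work at least ⌈8/2⌉ = 4 shifts, so k ≥ 4.
k = 4 works: Wed afternoon→Lindqvist, Wed evening→Lindqvist+Kapoor, Thu morning→Lindqvist, Thu afternoon→Kapoor, Thu evening→Kapoor, Fri morning→Lindqvist, Fri afternoon→Kapoor.
Loads: Lindqvist 4, Kapoor 4 — all ≤ 4.

4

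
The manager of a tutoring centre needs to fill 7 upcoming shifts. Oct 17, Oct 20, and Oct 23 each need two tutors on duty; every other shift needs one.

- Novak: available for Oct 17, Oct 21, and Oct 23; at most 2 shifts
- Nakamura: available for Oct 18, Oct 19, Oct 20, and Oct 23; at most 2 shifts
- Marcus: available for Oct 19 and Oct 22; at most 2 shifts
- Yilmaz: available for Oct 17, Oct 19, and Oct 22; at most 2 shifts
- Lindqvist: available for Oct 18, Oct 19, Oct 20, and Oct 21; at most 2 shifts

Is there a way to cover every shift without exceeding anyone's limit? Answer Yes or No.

No

Total capacity is 10 and 10 slots are needed, so capacity alone doesn't rule it out.
Shifts {Oct 17, Oct 18, Oct 20, Oct 21, Oct 23} need 8 worker-slots in total, but the tutors available for any of those shifts (Novak, Nakamura, Yilmaz, and Lindqvist) can supply at most 7 among them. So no valid schedule exists.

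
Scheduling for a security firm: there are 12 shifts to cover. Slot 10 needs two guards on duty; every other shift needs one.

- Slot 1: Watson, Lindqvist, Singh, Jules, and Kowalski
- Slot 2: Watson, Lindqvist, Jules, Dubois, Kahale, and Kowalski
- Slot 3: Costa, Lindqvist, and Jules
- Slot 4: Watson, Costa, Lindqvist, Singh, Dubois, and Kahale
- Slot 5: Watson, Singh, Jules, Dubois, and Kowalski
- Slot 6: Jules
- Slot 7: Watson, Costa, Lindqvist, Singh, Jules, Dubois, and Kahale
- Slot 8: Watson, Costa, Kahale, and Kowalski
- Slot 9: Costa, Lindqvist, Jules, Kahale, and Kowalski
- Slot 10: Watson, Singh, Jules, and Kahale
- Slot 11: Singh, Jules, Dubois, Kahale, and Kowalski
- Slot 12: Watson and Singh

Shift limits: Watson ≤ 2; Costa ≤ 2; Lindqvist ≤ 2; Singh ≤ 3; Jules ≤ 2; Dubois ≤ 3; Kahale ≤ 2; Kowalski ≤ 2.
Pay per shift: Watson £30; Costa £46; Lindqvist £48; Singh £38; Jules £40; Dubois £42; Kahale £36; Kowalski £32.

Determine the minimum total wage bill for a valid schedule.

£474

Slot 6 can only be covered by Jules, so that assignment is forced.
Picking the cheapest available guard for each shift independently would cost £420, but that ignores the shift limits.
An optimal schedule: Slot 1→Kowalski, Slot 2→Dubois, Slot 3→Jules, Slot 4→Singh, Slot 5→Kowalski, Slot 6→Jules, Slot 7→Dubois, Slot 8→Watson, Slot 9→Kahale, Slot 10→Kahale+Singh, Slot 11→Singh, Slot 12→Watson.
Total: 32 + 42 + 40 + 38 + 32 + 40 + 42 + 30 + 36 + 36 + 38 + 38 + 30 = £474.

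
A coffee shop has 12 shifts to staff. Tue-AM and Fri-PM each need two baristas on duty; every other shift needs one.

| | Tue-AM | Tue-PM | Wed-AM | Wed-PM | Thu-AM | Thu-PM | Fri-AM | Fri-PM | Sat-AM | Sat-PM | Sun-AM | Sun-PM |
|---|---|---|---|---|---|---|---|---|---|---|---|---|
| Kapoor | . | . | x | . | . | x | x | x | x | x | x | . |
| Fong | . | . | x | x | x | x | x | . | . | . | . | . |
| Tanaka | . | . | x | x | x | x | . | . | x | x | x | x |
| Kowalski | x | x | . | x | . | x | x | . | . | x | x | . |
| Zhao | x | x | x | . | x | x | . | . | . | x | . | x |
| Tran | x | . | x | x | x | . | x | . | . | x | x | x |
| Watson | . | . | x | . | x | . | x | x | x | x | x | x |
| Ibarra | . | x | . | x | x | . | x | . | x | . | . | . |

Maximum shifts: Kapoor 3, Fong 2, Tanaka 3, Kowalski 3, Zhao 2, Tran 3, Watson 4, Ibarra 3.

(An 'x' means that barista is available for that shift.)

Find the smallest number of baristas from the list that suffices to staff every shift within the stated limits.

14 slots to fill and no one can take more than 4, so at least ⌈14/4⌉ = 4 baristas are needed.
Any 4 baristas together have capacity at most 4+3+3+3 = 13 < 14 slots, so 4 can never suffice.
Kapoor, Fong, Kowalski, Zhao, and Watson alone can cover everything: Tue-AM→Kowalski+Zhao, Tue-PM→Kowalski, Wed-AM→Watson, Wed-PM→Fong, Thu-AM→Fong, Thu-PM→Kowalski, Fri-AM→Watson, Fri-PM→Kapoor+Watson, Sat-AM→Kapoor, Sat-PM→Watson, Sun-AM→Kapoor, Sun-PM→Zhao.

5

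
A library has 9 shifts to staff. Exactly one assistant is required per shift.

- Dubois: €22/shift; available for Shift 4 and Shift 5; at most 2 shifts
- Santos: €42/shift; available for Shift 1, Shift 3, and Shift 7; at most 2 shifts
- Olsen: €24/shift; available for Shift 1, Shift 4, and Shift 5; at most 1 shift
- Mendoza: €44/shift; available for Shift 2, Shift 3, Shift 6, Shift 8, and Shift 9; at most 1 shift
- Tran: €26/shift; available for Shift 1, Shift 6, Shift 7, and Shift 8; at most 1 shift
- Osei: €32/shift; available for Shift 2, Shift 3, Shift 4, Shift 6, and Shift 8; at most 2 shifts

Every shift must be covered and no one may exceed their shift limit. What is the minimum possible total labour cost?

Shift 9 can only be covered by Mendoza, so that assignment is forced.
Picking the cheapest available assistant for each shift independently would cost €254, but that ignores the shift limits.
An optimal schedule: Shift 1→Olsen, Shift 2→Osei, Shift 3→Santos, Shift 4→Dubois, Shift 5→Dubois, Shift 6→Tran, Shift 7→Santos, Shift 8→Osei, Shift 9→Mendoza.
Total: 24 + 32 + 42 + 22 + 22 + 26 + 42 + 32 + 44 = €286.

€286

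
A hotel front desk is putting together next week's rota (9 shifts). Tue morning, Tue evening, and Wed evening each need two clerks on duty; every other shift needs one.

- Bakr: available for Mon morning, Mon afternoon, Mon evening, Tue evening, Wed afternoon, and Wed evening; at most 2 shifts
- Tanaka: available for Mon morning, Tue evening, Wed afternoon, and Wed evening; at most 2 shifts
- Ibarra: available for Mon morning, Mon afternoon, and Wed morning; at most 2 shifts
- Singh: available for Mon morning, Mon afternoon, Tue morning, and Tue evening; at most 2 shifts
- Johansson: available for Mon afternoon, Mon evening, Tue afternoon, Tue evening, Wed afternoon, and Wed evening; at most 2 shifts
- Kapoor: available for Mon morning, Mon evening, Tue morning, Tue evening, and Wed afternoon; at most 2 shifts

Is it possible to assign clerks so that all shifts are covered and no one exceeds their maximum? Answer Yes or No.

Tue morning can only be covered by Singh and Kapoor, so that assignment is forced.
Tue afternoon can only be covered by Johansson, so that assignment is forced.
Wed morning can only be covered by Ibarra, so that assignment is forced.
One valid schedule: Mon morning→Singh, Mon afternoon→Ibarra, Mon evening→Bakr, Tue morning→Singh+Kapoor, Tue afternoon→Johansson, Tue evening→Johansson+Kapoor, Wed morning→Ibarra, Wed afternoon→Tanaka, Wed evening→Bakr+Tanaka.
Loads: Bakr 2/2, Tanaka 2/2, Ibarra 2/2, Singh 2/2, Johansson 2/2, Kapoor 2/2 — all within limits.

Yes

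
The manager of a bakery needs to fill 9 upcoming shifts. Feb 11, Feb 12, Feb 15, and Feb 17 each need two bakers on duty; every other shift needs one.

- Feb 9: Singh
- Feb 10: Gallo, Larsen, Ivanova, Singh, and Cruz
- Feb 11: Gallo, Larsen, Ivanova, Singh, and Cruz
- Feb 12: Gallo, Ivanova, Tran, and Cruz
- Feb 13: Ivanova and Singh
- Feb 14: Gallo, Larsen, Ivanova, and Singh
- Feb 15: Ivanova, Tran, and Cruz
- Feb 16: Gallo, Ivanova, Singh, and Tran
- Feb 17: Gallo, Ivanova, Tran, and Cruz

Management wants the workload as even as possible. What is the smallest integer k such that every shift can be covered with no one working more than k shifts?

With 6 bakers and 13 worker-slots to fill, someone must work at least ⌈13/6⌉ = 3 shifts, so k ≥ 3.
k = 3 works: Feb 9→Singh, Feb 10→Gallo, Feb 11→Larsen+Singh, Feb 12→Ivanova+Tran, Feb 13→Ivanova, Feb 14→Gallo, Feb 15→Ivanova+Tran, Feb 16→Gallo, Feb 17→Tran+Cruz.
Loads: Gallo 3, Larsen 1, Ivanova 3, Singh 2, Tran 3, Cruz 1 — all ≤ 3.

3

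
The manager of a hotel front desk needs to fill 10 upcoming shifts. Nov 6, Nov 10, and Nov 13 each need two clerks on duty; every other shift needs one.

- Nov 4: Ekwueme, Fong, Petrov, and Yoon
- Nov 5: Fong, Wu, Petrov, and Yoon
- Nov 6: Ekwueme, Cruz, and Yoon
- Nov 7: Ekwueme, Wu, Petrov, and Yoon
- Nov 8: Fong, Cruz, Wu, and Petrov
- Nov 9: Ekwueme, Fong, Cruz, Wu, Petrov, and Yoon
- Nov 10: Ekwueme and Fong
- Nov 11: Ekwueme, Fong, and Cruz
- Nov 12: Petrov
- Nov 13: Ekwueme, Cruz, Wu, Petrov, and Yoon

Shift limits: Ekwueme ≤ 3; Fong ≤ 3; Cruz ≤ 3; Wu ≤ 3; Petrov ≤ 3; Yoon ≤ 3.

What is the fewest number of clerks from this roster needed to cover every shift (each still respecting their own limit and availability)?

13 slots to fill and no one can take more than 3, so at least ⌈13/3⌉ = 5 clerks are needed.
Ekwueme, Fong, Cruz, Wu, and Petrov alone can cover everything: Nov 4→Ekwueme, Nov 5→Fong, Nov 6→Ekwueme+Cruz, Nov 7→Wu, Nov 8→Cruz, Nov 9→Cruz, Nov 10→Ekwueme+Fong, Nov 11→Fong, Nov 12→Petrov, Nov 13→Wu+Petrov.

5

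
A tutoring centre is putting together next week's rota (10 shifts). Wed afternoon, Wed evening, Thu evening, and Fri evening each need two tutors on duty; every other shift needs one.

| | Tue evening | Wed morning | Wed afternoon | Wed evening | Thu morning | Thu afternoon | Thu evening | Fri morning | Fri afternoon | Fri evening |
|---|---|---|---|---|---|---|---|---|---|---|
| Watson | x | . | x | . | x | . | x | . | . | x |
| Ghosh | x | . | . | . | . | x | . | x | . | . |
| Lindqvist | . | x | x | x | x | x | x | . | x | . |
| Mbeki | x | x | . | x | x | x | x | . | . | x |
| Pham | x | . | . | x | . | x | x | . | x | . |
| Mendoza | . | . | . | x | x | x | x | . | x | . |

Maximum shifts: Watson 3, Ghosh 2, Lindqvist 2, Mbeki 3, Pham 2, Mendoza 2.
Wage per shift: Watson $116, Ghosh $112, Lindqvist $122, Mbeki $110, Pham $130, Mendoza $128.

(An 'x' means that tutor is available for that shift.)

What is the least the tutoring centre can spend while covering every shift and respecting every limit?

$1662

Wed afternoon can only be covered by Watson and Lindqvist, so that assignment is forced.
Fri morning can only be covered by Ghosh, so that assignment is forced.
Fri evening can only be covered by Watson and Mbeki, so that assignment is forced.
Picking the cheapest available tutor for each shift independently would cost $1596, but that ignores the shift limits.
An optimal schedule: Tue evening→Watson, Wed morning→Lindqvist, Wed afternoon→Watson+Lindqvist, Wed evening→Mbeki+Mendoza, Thu morning→Mbeki, Thu afternoon→Ghosh, Thu evening→Pham+Mendoza, Fri morning→Ghosh, Fri afternoon→Pham, Fri evening→Watson+Mbeki.
Total: 116 + 122 + 116 + 122 + 110 + 128 + 110 + 112 + 130 + 128 + 112 + 130 + 116 + 110 = $1662.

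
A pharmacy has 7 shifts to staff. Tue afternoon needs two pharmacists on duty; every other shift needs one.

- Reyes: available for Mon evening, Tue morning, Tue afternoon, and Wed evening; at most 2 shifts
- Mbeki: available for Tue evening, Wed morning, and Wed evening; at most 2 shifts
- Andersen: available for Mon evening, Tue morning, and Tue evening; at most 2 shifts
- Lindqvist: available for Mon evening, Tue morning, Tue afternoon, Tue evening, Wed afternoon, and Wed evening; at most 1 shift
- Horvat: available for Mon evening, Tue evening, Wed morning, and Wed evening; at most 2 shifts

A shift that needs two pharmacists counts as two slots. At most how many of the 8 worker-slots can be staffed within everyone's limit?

Total capacity across all pharmacists is 2+2+2+1+2 = 9, and 8 slots are needed, so at most 8 can be filled.
Shifts {Tue afternoon, Wed afternoon} need 3 slots but only Reyes and Lindqvist are available for them, supplying at most 2 — so at least 1 slot must go unfilled.
An assignment achieving 7: Mon evening→Andersen, Tue morning→Reyes, Tue afternoon→Reyes, Tue evening→Mbeki, Wed morning→Mbeki, Wed afternoon→Lindqvist, Wed evening→Horvat.
Loads: Reyes 2/2, Mbeki 2/2, Andersen 1/2, Lindqvist 1/1, Horvat 1/2.

7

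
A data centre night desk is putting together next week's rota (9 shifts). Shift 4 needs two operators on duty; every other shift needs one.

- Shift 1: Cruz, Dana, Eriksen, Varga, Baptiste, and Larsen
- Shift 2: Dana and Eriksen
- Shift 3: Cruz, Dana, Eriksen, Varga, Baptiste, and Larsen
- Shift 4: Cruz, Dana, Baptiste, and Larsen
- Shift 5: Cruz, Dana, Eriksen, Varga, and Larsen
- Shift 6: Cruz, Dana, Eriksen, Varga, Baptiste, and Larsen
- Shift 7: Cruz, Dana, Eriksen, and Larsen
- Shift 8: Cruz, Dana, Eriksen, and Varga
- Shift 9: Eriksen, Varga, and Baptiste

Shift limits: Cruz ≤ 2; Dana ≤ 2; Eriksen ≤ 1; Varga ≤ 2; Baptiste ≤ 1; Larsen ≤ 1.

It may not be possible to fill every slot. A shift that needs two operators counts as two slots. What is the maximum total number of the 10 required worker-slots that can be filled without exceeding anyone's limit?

Total capacity across all operators is 2+2+1+2+1+1 = 9, and 10 slots are needed, so at most 9 can be filled.
An assignment achieving 9: Shift 1→Baptiste, Shift 2→Dana, Shift 3→Larsen, Shift 4→Cruz+Dana, Shift 5→Varga, Shift 7→Cruz, Shift 8→Varga, Shift 9→Eriksen.
Loads: Cruz 2/2, Dana 2/2, Eriksen 1/1, Varga 2/2, Baptiste 1/1, Larsen 1/1.

9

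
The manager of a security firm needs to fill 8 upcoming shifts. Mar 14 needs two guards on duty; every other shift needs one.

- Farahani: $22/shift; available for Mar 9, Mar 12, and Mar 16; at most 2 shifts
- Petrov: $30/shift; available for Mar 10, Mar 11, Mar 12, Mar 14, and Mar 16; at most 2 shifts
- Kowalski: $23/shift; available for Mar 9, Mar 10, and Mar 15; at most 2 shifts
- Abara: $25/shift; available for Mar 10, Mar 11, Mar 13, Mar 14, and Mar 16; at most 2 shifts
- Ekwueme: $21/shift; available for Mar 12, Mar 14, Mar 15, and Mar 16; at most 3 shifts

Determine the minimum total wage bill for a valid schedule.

Mar 13 can only be covered by Abara, so that assignment is forced.
Picking the cheapest available guard for each shift independently would cost $204, but that ignores the shift limits.
An optimal schedule: Mar 9→Farahani, Mar 10→Kowalski, Mar 11→Abara, Mar 12→Ekwueme, Mar 13→Abara, Mar 14→Ekwueme+Petrov, Mar 15→Ekwueme, Mar 16→Farahani.
Total: 22 + 23 + 25 + 21 + 25 + 21 + 30 + 21 + 22 = $210.

$210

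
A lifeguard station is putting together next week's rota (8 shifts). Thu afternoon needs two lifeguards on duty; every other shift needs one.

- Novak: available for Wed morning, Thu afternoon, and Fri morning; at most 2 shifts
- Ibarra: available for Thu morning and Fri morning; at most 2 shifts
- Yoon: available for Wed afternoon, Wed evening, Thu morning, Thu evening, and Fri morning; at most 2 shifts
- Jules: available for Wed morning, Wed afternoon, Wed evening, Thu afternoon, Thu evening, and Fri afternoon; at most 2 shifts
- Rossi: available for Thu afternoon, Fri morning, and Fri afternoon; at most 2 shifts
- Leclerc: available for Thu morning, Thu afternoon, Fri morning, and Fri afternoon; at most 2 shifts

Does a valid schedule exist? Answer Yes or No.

One valid schedule: Wed morning→Novak, Wed afternoon→Yoon, Wed evening→Yoon, Thu morning→Ibarra, Thu afternoon→Rossi+Leclerc, Thu evening→Jules, Fri morning→Novak, Fri afternoon→Jules.
Loads: Novak 2/2, Ibarra 1/2, Yoon 2/2, Jules 2/2, Rossi 1/2, Leclerc 1/2 — all within limits.

Yes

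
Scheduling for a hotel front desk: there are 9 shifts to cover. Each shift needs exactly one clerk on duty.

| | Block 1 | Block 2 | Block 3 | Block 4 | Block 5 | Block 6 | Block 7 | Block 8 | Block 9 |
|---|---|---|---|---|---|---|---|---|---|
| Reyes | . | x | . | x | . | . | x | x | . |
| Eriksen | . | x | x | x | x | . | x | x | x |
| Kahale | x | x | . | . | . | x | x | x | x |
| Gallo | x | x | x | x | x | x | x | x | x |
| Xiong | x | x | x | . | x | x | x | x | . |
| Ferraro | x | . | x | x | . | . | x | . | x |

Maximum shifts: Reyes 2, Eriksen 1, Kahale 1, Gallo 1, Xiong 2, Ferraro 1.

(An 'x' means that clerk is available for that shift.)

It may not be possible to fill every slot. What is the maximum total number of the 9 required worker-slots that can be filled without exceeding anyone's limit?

8

Total capacity across all clerks is 2+1+1+1+2+1 = 8, and 9 slots are needed, so at most 8 can be filled.
An assignment achieving 8: Block 1→Gallo, Block 2→Reyes, Block 3→Xiong, Block 4→Reyes, Block 5→Eriksen, Block 6→Kahale, Block 8→Xiong, Block 9→Ferraro.
Loads: Reyes 2/2, Eriksen 1/1, Kahale 1/1, Gallo 1/1, Xiong 2/2, Ferraro 1/1.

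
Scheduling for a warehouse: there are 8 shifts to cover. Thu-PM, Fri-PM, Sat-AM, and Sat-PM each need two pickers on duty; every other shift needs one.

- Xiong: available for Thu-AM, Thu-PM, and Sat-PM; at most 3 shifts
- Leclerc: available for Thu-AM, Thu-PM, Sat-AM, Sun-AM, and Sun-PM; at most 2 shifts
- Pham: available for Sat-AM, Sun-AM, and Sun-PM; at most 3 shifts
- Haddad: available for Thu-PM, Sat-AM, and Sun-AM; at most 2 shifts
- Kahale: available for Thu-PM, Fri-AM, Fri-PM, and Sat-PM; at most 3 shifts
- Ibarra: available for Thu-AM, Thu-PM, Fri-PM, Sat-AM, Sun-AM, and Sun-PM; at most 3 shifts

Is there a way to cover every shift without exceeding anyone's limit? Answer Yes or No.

Yes

Fri-AM can only be covered by Kahale, so that assignment is forced.
Fri-PM can only be covered by Kahale and Ibarra, so that assignment is forced.
Sat-PM can only be covered by Xiong and Kahale, so that assignment is forced.
One valid schedule: Thu-AM→Xiong, Thu-PM→Xiong+Haddad, Fri-AM→Kahale, Fri-PM→Kahale+Ibarra, Sat-AM→Pham+Haddad, Sat-PM→Xiong+Kahale, Sun-AM→Leclerc, Sun-PM→Leclerc.
Loads: Xiong 3/3, Leclerc 2/2, Pham 1/3, Haddad 2/2, Kahale 3/3, Ibarra 1/3 — all within limits.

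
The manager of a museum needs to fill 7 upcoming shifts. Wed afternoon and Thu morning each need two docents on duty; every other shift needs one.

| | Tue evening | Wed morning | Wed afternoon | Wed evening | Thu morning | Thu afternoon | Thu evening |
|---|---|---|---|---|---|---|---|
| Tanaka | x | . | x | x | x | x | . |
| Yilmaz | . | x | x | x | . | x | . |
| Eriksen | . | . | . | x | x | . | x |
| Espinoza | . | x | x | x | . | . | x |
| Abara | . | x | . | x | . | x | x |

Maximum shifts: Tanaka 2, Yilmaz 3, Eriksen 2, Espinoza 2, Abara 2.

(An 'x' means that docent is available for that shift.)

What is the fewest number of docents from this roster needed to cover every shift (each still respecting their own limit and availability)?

9 slots to fill and no one can take more than 3, so at least ⌈9/3⌉ = 3 docents are needed.
Any 3 docents together have capacity at most 3+2+2 = 7 < 9 slots, so 3 can never suffice.
Tanaka, Yilmaz, Eriksen, and Espinoza alone can cover everything: Tue evening→Tanaka, Wed morning→Yilmaz, Wed afternoon→Yilmaz+Espinoza, Wed evening→Espinoza, Thu morning→Tanaka+Eriksen, Thu afternoon→Yilmaz, Thu evening→Eriksen.

4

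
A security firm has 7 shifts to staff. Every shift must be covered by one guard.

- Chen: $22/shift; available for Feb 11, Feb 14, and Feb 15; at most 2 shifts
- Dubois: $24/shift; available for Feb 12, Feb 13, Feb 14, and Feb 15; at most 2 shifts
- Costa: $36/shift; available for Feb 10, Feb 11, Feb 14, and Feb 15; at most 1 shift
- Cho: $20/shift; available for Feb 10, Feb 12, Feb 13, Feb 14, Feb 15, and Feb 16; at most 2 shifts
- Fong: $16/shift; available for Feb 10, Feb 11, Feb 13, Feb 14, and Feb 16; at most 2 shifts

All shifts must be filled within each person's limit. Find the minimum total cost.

Picking the cheapest available guard for each shift independently would cost $120, but that ignores the shift limits.
An optimal schedule: Feb 10→Fong, Feb 11→Chen, Feb 12→Cho, Feb 13→Cho, Feb 14→Dubois, Feb 15→Chen, Feb 16→Fong.
Total: 16 + 22 + 20 + 20 + 24 + 22 + 16 = $140.

$140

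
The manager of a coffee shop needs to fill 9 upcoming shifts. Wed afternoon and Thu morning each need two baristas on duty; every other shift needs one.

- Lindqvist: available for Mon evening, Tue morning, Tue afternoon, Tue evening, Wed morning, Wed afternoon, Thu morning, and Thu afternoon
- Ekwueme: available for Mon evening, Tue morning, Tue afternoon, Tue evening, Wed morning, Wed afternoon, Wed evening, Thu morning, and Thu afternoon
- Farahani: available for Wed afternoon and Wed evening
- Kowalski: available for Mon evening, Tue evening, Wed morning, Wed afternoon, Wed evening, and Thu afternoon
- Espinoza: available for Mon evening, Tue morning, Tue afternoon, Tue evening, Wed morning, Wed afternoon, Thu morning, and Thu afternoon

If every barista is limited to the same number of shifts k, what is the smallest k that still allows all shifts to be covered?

3

With 5 baristas and 11 worker-slots to fill, someone must work at least ⌈11/5⌉ = 3 shifts, so k ≥ 3.
k = 3 works: Mon evening→Ekwueme, Tue morning→Lindqvist, Tue afternoon→Lindqvist, Tue evening→Kowalski, Wed morning→Kowalski, Wed afternoon→Farahani+Espinoza, Wed evening→Ekwueme, Thu morning→Lindqvist+Ekwueme, Thu afternoon→Kowalski.
Loads: Lindqvist 3, Ekwueme 3, Farahani 1, Kowalski 3, Espinoza 1 — all ≤ 3.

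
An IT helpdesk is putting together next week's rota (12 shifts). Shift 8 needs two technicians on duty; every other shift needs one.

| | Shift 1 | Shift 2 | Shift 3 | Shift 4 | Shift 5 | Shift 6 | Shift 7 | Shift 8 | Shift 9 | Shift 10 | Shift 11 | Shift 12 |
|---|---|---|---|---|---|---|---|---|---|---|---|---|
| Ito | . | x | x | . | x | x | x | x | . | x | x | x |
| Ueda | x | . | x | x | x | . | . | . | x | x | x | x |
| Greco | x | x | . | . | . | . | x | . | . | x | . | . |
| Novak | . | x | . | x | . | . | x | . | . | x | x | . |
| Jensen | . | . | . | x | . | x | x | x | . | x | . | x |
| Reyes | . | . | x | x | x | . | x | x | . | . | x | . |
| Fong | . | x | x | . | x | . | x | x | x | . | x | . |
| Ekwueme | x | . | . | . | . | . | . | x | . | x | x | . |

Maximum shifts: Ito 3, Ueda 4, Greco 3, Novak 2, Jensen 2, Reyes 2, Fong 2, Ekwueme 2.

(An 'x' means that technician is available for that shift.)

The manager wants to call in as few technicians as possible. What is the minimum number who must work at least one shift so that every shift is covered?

5

13 slots to fill and no one can take more than 4, so at least ⌈13/4⌉ = 4 technicians are needed.
Any 4 technicians together have capacity at most 4+3+3+2 = 12 < 13 slots, so 4 can never suffice.
Ito, Ueda, Greco, Novak, and Jensen alone can cover everything: Shift 1→Ueda, Shift 2→Greco, Shift 3→Ito, Shift 4→Ueda, Shift 5→Ito, Shift 6→Jensen, Shift 7→Greco, Shift 8→Ito+Jensen, Shift 9→Ueda, Shift 10→Greco, Shift 11→Novak, Shift 12→Ueda.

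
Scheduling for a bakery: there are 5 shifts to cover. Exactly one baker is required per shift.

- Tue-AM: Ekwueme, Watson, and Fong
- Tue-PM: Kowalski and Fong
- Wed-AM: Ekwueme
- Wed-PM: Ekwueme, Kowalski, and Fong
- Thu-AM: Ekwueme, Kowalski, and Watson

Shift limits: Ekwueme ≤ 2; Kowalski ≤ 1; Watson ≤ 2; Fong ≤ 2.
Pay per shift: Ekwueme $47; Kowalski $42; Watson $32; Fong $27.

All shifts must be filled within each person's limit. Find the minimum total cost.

$165

Wed-AM can only be covered by Ekwueme, so that assignment is forced.
Picking the cheapest available baker for each shift independently would cost $160, but that ignores the shift limits.
An optimal schedule: Tue-AM→Watson, Tue-PM→Fong, Wed-AM→Ekwueme, Wed-PM→Fong, Thu-AM→Watson.
Total: 32 + 27 + 47 + 27 + 32 = $165.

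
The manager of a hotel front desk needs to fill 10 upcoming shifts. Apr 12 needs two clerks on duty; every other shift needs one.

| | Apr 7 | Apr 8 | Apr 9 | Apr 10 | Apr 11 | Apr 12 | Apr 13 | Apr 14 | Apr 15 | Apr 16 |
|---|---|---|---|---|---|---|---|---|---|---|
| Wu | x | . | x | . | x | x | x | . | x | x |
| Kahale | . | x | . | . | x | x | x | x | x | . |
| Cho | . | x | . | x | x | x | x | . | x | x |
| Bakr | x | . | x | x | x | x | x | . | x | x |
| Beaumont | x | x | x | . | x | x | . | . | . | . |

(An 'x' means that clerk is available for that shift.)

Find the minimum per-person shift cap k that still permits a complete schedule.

3

With 5 clerks and 11 worker-slots to fill, someone must work at least ⌈11/5⌉ = 3 shifts, so k ≥ 3.
k = 3 works: Apr 7→Wu, Apr 8→Kahale, Apr 9→Wu, Apr 10→Cho, Apr 11→Cho, Apr 12→Bakr+Beaumont, Apr 13→Kahale, Apr 14→Kahale, Apr 15→Cho, Apr 16→Wu.
Loads: Wu 3, Kahale 3, Cho 3, Bakr 1, Beaumont 1 — all ≤ 3.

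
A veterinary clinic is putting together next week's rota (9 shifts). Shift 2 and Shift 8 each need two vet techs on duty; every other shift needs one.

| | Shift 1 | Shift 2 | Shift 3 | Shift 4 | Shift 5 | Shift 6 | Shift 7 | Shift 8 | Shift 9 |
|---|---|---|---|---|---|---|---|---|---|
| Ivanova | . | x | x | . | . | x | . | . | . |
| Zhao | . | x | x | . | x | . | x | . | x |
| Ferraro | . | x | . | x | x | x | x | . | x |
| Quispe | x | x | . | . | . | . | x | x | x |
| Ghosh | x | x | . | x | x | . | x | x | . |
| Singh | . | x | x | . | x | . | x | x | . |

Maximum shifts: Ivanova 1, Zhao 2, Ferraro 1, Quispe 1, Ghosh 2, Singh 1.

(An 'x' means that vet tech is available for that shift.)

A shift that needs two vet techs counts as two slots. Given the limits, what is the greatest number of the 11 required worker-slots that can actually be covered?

Total capacity across all vet techs is 1+2+1+1+2+1 = 8, and 11 slots are needed, so at most 8 can be filled.
An assignment achieving 8: Shift 1→Quispe, Shift 3→Zhao, Shift 4→Ferraro, Shift 5→Ghosh, Shift 6→Ivanova, Shift 8→Ghosh+Singh, Shift 9→Zhao.
Loads: Ivanova 1/1, Zhao 2/2, Ferraro 1/1, Quispe 1/1, Ghosh 2/2, Singh 1/1.

8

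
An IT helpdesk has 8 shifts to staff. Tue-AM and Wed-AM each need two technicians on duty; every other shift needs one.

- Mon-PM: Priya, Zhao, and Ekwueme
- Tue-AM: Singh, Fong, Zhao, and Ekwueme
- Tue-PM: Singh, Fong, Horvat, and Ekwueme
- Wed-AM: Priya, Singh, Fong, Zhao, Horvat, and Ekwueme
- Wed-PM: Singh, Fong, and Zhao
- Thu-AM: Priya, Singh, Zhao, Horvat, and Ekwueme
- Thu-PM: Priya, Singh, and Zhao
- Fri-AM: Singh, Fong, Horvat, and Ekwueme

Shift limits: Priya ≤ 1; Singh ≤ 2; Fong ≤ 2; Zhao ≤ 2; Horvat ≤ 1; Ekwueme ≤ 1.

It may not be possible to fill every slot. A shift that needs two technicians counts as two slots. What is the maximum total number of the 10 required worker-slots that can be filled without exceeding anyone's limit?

Total capacity across all technicians is 1+2+2+2+1+1 = 9, and 10 slots are needed, so at most 9 can be filled.
An assignment achieving 9: Mon-PM→Priya, Tue-AM→Fong+Zhao, Tue-PM→Fong, Wed-AM→Ekwueme, Wed-PM→Singh, Thu-AM→Zhao, Thu-PM→Singh, Fri-AM→Horvat.
Loads: Priya 1/1, Singh 2/2, Fong 2/2, Zhao 2/2, Horvat 1/1, Ekwueme 1/1.

9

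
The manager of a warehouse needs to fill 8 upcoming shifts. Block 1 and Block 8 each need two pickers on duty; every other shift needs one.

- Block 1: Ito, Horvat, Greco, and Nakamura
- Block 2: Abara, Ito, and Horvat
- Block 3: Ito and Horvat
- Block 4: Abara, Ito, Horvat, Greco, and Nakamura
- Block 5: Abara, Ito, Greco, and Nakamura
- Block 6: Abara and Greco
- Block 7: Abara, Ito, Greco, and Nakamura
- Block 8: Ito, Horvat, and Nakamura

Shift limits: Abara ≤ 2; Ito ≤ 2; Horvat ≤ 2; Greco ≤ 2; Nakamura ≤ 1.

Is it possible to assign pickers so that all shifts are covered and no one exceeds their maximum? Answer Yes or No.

Total capacity is 2+2+2+2+1 = 9 but 10 worker-slots are needed — infeasible.

No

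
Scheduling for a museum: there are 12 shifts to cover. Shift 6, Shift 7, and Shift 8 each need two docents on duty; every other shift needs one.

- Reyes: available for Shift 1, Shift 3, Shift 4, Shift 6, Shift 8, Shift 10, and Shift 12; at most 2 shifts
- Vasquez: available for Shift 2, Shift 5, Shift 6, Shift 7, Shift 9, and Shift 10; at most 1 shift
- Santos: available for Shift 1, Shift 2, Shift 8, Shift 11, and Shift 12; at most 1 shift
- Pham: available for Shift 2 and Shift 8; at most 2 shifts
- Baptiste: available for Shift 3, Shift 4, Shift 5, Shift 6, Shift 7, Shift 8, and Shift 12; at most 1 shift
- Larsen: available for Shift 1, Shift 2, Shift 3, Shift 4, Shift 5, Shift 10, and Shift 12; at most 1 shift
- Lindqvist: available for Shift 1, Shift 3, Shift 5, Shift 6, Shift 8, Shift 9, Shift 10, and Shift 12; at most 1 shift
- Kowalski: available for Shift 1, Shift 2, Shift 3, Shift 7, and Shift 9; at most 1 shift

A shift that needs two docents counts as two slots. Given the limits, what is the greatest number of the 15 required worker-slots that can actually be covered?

10

Total capacity across all docents is 2+1+1+2+1+1+1+1 = 10, and 15 slots are needed, so at most 10 can be filled.
An assignment achieving 10: Shift 1→Kowalski, Shift 2→Pham, Shift 4→Reyes, Shift 5→Larsen, Shift 6→Reyes, Shift 7→Vasquez+Baptiste, Shift 8→Pham, Shift 9→Lindqvist, Shift 11→Santos.
Loads: Reyes 2/2, Vasquez 1/1, Santos 1/1, Pham 2/2, Baptiste 1/1, Larsen 1/1, Lindqvist 1/1, Kowalski 1/1.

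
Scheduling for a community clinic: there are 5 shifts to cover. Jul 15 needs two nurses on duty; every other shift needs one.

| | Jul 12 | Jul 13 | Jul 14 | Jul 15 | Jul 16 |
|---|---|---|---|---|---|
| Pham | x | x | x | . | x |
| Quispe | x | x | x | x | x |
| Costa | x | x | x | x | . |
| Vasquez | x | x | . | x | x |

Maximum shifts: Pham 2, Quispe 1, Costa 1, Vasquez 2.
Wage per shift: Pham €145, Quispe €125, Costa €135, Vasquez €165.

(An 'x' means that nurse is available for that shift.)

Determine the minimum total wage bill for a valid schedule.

€880

Picking the cheapest available nurse for each shift independently would cost €760, but that ignores the shift limits.
An optimal schedule: Jul 12→Vasquez, Jul 13→Vasquez, Jul 14→Pham, Jul 15→Quispe+Costa, Jul 16→Pham.
Total: 165 + 165 + 145 + 125 + 135 + 145 = €880.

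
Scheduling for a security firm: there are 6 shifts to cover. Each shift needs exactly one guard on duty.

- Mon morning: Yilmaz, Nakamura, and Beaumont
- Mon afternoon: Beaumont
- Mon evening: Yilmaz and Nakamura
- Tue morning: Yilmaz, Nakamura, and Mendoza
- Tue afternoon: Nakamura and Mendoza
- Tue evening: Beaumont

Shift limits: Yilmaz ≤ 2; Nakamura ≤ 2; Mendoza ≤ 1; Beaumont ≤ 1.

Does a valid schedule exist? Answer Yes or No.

No

Total capacity is 6 and 6 slots are needed, so capacity alone doesn't rule it out.
Shifts {Mon afternoon, Tue evening} need 2 worker-slots in total, but the guards available for any of those shifts (Beaumont) can supply at most 1 among them. So no valid schedule exists.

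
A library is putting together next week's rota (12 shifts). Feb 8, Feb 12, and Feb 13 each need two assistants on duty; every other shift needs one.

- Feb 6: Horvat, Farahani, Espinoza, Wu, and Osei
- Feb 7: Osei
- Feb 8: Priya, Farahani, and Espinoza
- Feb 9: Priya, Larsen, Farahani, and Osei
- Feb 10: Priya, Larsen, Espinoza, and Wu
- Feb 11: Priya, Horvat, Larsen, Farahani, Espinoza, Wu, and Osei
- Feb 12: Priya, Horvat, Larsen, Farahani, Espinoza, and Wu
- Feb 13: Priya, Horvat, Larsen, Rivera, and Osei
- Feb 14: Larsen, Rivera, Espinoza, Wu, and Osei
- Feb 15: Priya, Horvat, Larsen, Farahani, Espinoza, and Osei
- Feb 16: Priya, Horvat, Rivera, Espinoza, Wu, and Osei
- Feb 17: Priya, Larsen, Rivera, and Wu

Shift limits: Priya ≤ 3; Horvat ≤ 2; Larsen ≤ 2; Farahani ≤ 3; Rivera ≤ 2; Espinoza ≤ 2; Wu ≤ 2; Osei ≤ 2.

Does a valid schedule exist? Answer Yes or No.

Yes

Feb 7 can only be covered by Osei, so that assignment is forced.
One valid schedule: Feb 6→Horvat, Feb 7→Osei, Feb 8→Priya+Farahani, Feb 9→Priya, Feb 10→Priya, Feb 11→Farahani, Feb 12→Farahani+Espinoza, Feb 13→Rivera+Osei, Feb 14→Larsen, Feb 15→Horvat, Feb 16→Rivera, Feb 17→Larsen.
Loads: Priya 3/3, Horvat 2/2, Larsen 2/2, Farahani 3/3, Rivera 2/2, Espinoza 1/2, Wu 0/2, Osei 2/2 — all within limits.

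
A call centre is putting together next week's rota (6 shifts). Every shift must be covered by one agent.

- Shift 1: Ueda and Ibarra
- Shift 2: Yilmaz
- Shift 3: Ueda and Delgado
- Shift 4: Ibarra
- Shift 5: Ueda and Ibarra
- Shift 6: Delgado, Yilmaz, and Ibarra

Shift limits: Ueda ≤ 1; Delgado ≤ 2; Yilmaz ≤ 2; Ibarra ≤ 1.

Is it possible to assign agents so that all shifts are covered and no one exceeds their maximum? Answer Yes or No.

Total capacity is 6 and 6 slots are needed, so capacity alone doesn't rule it out.
Shifts {Shift 1, Shift 4, Shift 5} need 3 worker-slots in total, but the agents available for any of those shifts (Ueda and Ibarra) can supply at most 2 among them. So no valid schedule exists.

No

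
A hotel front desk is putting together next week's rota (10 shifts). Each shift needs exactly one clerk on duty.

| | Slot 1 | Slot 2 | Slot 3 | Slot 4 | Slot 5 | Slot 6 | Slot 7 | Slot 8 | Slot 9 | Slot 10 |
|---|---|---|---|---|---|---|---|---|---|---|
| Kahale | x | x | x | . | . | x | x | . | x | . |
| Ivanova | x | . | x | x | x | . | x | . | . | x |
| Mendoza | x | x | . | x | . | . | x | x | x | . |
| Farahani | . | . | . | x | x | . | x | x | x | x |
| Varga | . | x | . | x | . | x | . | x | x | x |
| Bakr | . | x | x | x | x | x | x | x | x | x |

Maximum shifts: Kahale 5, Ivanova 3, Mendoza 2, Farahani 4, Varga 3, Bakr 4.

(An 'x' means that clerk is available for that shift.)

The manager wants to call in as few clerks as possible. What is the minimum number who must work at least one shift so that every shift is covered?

3

10 slots to fill and no one can take more than 5, so at least ⌈10/5⌉ = 2 clerks are needed.
Any 2 clerks together have capacity at most 5+4 = 9 < 10 slots, so 2 can never suffice.
Kahale, Ivanova, and Mendoza alone can cover everything: Slot 1→Kahale, Slot 2→Kahale, Slot 3→Kahale, Slot 4→Ivanova, Slot 5→Ivanova, Slot 6→Kahale, Slot 7→Mendoza, Slot 8→Mendoza, Slot 9→Kahale, Slot 10→Ivanova.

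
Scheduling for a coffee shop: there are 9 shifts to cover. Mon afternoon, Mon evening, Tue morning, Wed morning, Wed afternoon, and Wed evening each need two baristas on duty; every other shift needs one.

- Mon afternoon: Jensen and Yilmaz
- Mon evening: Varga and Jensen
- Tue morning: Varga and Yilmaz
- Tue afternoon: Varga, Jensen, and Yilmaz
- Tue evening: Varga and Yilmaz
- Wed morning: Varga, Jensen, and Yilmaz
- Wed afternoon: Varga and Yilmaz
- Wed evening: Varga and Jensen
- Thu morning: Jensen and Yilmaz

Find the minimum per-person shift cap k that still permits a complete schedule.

With 3 baristas and 15 worker-slots to fill, someone must work at least ⌈15/3⌉ = 5 shifts, so k ≥ 5.
k = 5 works: Mon afternoon→Jensen+Yilmaz, Mon evening→Varga+Jensen, Tue morning→Varga+Yilmaz, Tue afternoon→Yilmaz, Tue evening→Varga, Wed morning→Jensen+Yilmaz, Wed afternoon→Varga+Yilmaz, Wed evening→Varga+Jensen, Thu morning→Jensen.
Loads: Varga 5, Jensen 5, Yilmaz 5 — all ≤ 5.

5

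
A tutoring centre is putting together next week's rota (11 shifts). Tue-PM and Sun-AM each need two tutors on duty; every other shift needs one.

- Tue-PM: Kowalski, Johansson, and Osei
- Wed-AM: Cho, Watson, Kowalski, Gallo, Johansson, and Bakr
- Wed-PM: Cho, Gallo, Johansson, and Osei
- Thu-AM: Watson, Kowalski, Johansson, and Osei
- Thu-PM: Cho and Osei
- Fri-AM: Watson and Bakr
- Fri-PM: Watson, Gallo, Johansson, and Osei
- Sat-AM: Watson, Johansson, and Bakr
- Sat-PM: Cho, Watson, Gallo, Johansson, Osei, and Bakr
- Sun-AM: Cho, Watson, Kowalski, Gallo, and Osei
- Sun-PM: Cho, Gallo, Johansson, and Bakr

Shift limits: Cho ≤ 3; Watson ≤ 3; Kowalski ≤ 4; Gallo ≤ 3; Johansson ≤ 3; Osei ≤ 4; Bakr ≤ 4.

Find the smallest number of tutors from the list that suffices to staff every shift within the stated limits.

4

13 slots to fill and no one can take more than 4, so at least ⌈13/4⌉ = 4 tutors are needed.
Cho, Watson, Kowalski, and Johansson alone can cover everything: Tue-PM→Kowalski+Johansson, Wed-AM→Kowalski, Wed-PM→Cho, Thu-AM→Kowalski, Thu-PM→Cho, Fri-AM→Watson, Fri-PM→Watson, Sat-AM→Watson, Sat-PM→Johansson, Sun-AM→Cho+Kowalski, Sun-PM→Johansson.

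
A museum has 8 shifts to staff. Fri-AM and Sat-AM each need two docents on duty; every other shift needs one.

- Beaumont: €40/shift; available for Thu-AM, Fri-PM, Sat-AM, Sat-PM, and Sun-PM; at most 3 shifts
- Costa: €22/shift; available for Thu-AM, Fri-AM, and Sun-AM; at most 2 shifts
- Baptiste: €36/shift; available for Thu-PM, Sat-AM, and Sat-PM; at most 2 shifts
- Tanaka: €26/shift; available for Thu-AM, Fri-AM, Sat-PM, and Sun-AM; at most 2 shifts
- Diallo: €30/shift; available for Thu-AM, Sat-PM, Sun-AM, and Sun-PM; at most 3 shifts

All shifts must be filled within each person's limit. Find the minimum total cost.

Thu-PM can only be covered by Baptiste, so that assignment is forced.
Fri-AM can only be covered by Costa and Tanaka, so that assignment is forced.
Fri-PM can only be covered by Beaumont, so that assignment is forced.
Picking the cheapest available docent for each shift independently would cost €300, but that ignores the shift limits.
An optimal schedule: Thu-AM→Tanaka, Thu-PM→Baptiste, Fri-AM→Costa+Tanaka, Fri-PM→Beaumont, Sat-AM→Baptiste+Beaumont, Sat-PM→Diallo, Sun-AM→Costa, Sun-PM→Diallo.
Total: 26 + 36 + 22 + 26 + 40 + 36 + 40 + 30 + 22 + 30 = €308.

€308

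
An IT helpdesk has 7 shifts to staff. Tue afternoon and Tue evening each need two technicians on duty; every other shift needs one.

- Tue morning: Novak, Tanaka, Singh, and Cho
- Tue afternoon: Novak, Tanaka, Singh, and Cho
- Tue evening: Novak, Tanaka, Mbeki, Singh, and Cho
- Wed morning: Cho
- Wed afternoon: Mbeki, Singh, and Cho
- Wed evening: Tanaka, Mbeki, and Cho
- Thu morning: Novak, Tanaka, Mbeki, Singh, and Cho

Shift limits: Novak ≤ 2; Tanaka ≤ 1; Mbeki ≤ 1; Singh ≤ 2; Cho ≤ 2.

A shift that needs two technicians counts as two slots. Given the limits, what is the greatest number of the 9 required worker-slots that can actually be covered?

Total capacity across all technicians is 2+1+1+2+2 = 8, and 9 slots are needed, so at most 8 can be filled.
An assignment achieving 8: Tue morning→Novak, Tue afternoon→Novak+Singh, Tue evening→Singh+Cho, Wed morning→Cho, Wed afternoon→Mbeki, Wed evening→Tanaka.
Loads: Novak 2/2, Tanaka 1/1, Mbeki 1/1, Singh 2/2, Cho 2/2.

8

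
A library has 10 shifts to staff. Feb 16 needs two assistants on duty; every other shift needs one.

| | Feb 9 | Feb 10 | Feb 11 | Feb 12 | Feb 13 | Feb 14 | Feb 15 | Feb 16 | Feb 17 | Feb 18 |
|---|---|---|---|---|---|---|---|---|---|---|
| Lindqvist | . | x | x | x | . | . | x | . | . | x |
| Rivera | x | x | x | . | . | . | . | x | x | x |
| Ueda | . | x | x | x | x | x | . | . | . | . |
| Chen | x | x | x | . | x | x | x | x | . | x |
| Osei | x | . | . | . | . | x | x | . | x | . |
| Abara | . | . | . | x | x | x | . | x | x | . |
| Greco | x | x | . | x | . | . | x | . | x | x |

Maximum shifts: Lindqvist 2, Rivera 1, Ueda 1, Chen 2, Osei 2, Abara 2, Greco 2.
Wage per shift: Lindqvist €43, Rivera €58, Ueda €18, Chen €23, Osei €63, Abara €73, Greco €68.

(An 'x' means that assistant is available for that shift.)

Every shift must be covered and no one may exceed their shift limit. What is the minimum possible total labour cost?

€543

Picking the cheapest available assistant for each shift independently would cost €298, but that ignores the shift limits.
An optimal schedule: Feb 9→Chen, Feb 10→Greco, Feb 11→Lindqvist, Feb 12→Lindqvist, Feb 13→Ueda, Feb 14→Osei, Feb 15→Osei, Feb 16→Rivera+Chen, Feb 17→Abara, Feb 18→Greco.
Total: 23 + 68 + 43 + 43 + 18 + 63 + 63 + 58 + 23 + 73 + 68 = €543.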